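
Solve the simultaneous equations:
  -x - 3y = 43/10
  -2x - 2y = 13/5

x = 1/5, y = -3/2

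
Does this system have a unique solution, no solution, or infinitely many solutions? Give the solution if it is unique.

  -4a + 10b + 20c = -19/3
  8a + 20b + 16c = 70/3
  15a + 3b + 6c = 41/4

Row-reduce the augmented matrix:
R1 ← R1 / (-4).
R2 ← R2 − 8·R1.
R3 ← R3 − 15·R1.
R2 ← R2 / (40).
R1 ← R1 + 5/2·R2.
R3 ← R3 − 81/2·R2.
R3 ← R3 / (243/10).
R1 ← R1 + 3/2·R3.
R2 ← R2 − 7/5·R3.
Reading off the reduced rows gives a = 3/4, b = 5/3, c = -1.

a = 3/4, b = 5/3, c = -1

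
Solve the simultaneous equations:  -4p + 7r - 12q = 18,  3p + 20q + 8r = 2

infinitely many solutions

Row-reduce:
R1 ← R1 / (-4).
R2 ← R2 − 3·R1.
R2 ← R2 / (11).
R1 ← R1 − 3·R2.
Rank is 2 with 3 unknowns, leaving r free.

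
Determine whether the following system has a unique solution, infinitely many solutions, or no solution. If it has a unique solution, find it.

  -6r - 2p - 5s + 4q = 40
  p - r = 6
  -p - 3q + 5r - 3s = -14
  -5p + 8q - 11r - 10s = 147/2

no solution

Row-reduce:
R1 ← R1 / (-2).
R2 ← R2 − 1·R1.
R3 ← R3 + 1·R1.
R4 ← R4 + 5·R1.
R2 ← R2 / (2).
R1 ← R1 + 2·R2.
R3 ← R3 + 5·R2.
R4 ← R4 + 2·R2.
R3 ← R3 / (-2).
R1 ← R1 + 1·R3.
R2 ← R2 + 2·R3.
Row 4 reduces to 0 = -1/2, a contradiction. The system is inconsistent.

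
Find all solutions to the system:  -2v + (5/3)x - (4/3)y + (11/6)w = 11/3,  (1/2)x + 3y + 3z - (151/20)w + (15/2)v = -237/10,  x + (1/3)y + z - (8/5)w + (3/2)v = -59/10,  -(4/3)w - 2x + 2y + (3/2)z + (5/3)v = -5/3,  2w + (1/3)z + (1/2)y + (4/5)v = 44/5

no solution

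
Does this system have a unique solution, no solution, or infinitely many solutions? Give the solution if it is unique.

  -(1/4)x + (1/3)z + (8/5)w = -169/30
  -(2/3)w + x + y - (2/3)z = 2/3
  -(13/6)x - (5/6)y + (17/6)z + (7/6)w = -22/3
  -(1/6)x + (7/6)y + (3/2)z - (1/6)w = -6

infinitely many solutions

Row-reduce:
R1 ← R1 / (-1/4).
R2 ← R2 − 1·R1.
R3 ← R3 + 13/6·R1.
R4 ← R4 + 1/6·R1.
R3 ← R3 + 5/6·R2.
R4 ← R4 − 7/6·R2.
R3 ← R3 / (1/2).
R1 ← R1 + 4/3·R3.
R2 ← R2 − 2/3·R3.
R4 ← R4 − 1/2·R3.
Rank is 3 with 4 unknowns, leaving w free.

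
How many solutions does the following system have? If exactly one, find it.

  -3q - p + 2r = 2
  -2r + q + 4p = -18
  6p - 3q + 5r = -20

p = -4, q = 2, r = 2

Row-reduce the augmented matrix:
R1 ← R1 / (-1).
R2 ← R2 − 4·R1.
R3 ← R3 − 6·R1.
R2 ← R2 / (-11).
R1 ← R1 − 3·R2.
R3 ← R3 + 21·R2.
R3 ← R3 / (61/11).
R1 ← R1 + 4/11·R3.
R2 ← R2 + 6/11·R3.
Reading off the reduced rows gives p = -4, q = 2, r = 2.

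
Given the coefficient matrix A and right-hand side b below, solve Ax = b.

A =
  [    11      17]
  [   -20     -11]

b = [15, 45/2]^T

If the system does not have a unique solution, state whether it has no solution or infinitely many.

Row-reduce the augmented matrix:
R1 ← R1 / (11).
R2 ← R2 + 20·R1.
R2 ← R2 / (219/11).
R1 ← R1 − 17/11·R2.
Reading off the reduced rows gives x_1 = -5/2, x_2 = 5/2.

x_1 = -5/2, x_2 = 5/2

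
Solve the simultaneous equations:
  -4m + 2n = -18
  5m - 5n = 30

m = 3, n = -3

Row-reduce the augmented matrix:
R1 ← R1 / (-4).
R2 ← R2 − 5·R1.
R2 ← R2 / (-5/2).
R1 ← R1 + 1/2·R2.
Reading off the reduced rows gives m = 3, n = -3.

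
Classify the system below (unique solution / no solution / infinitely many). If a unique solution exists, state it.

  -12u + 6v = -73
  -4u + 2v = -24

Row-reduce:
R1 ← R1 / (-12).
R2 ← R2 + 4·R1.
Row 2 reduces to 0 = 1/3, a contradiction. The system is inconsistent.

no solution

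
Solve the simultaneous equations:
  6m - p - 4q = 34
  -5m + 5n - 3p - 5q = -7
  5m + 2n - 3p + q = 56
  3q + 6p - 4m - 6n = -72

Row-reduce the augmented matrix:
R1 ← R1 / (6).
R2 ← R2 + 5·R1.
R3 ← R3 − 5·R1.
R4 ← R4 + 4·R1.
R2 ← R2 / (5).
R3 ← R3 − 2·R2.
R4 ← R4 + 6·R2.
R3 ← R3 / (-19/30).
R1 ← R1 + 1/6·R3.
R2 ← R2 + 23/30·R3.
R4 ← R4 − 11/15·R3.
R4 ← R4 / (-15/19).
R1 ← R1 + 51/19·R4.
R2 ← R2 + 208/19·R4.
R3 ← R3 + 230/19·R4.
Reading off the reduced rows gives m = 6, n = 3, p = -6, q = 2.

m = 6, n = 3, p = -6, q = 2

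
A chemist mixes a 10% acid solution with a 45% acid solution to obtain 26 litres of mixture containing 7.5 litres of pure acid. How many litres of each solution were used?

litres of solution A: 12, litres of solution B: 14

Let a = litres of solution A, b = litres of solution B.
  a + b = 26
  (1/10)a + (9/20)b = 15/2
From equation 1: a = 26 − b.
Substitute into equation 2 and solve: b = 14.
Then a = 12.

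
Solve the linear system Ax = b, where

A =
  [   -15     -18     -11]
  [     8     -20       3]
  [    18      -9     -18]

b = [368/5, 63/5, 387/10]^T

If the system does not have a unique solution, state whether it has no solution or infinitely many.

x_1 = -6/5, x_2 = -3/2, x_3 = -13/5

Row-reduce the augmented matrix:
R1 ← R1 / (-15).
R2 ← R2 − 8·R1.
R3 ← R3 − 18·R1.
R2 ← R2 / (-148/5).
R1 ← R1 − 6/5·R2.
R3 ← R3 + 153/5·R2.
R3 ← R3 / (-4179/148).
R1 ← R1 − 137/222·R3.
R2 ← R2 − 43/444·R3.
Reading off the reduced rows gives x_1 = -6/5, x_2 = -3/2, x_3 = -13/5.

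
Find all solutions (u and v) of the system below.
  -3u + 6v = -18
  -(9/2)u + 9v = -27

infinitely many solutions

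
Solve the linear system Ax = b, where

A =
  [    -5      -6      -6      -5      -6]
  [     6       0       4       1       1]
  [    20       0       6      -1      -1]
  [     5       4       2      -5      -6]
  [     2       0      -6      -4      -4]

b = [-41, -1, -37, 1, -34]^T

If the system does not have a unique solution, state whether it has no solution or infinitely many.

infinitely many solutions

Row-reduce:
R1 ← R1 / (-5).
R2 ← R2 − 6·R1.
R3 ← R3 − 20·R1.
R4 ← R4 − 5·R1.
R5 ← R5 − 2·R1.
R2 ← R2 / (-36/5).
R1 ← R1 − 6/5·R2.
R3 ← R3 + 24·R2.
R4 ← R4 + 2·R2.
R5 ← R5 + 12/5·R2.
R3 ← R3 / (-22/3).
R1 ← R1 − 2/3·R3.
R2 ← R2 − 4/9·R3.
R4 ← R4 + 28/9·R3.
R5 ← R5 + 22/3·R3.
R4 ← R4 / (-149/22).
R1 ← R1 + 5/22·R4.
R2 ← R2 − 19/44·R4.
R3 ← R3 − 13/22·R4.
Rank is 4 with 5 unknowns, leaving x_5 free.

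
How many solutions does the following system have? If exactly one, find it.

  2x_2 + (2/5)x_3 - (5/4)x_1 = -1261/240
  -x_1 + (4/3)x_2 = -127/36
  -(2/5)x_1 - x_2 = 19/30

Row-reduce the augmented matrix:
R1 ← R1 / (-5/4).
R2 ← R2 + 1·R1.
R3 ← R3 + 2/5·R1.
R2 ← R2 / (-4/15).
R1 ← R1 + 8/5·R2.
R3 ← R3 + 41/25·R2.
R3 ← R3 / (46/25).
R1 ← R1 − 8/5·R3.
R2 ← R2 − 6/5·R3.
Reading off the reduced rows gives x_1 = 7/4, x_2 = -4/3, x_3 = -1.

x_1 = 7/4, x_2 = -4/3, x_3 = -1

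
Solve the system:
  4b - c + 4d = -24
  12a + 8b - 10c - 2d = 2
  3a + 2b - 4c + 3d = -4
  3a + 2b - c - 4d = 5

infinitely many solutions

Row-reduce:
Swap R1 and R2.
R1 ← R1 / (12).
R3 ← R3 − 3·R1.
R4 ← R4 − 3·R1.
R2 ← R2 / (4).
R1 ← R1 − 2/3·R2.
R3 ← R3 / (-3/2).
R1 ← R1 + 2/3·R3.
R2 ← R2 + 1/4·R3.
R4 ← R4 − 3/2·R3.
Rank is 3 with 4 unknowns, leaving d free.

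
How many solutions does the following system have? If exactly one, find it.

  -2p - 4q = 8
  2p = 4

p = 2, q = -3

Row-reduce the augmented matrix:
R1 ← R1 / (-2).
R2 ← R2 − 2·R1.
R2 ← R2 / (-4).
R1 ← R1 − 2·R2.
Reading off the reduced rows gives p = 2, q = -3.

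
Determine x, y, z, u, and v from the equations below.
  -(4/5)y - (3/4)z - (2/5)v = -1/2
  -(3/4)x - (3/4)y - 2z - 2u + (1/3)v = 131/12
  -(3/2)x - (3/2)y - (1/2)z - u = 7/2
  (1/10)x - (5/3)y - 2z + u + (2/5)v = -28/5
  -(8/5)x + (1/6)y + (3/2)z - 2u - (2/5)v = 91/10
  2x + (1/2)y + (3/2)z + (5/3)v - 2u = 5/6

Row-reduce the augmented matrix:
Swap R1 and R2.
R1 ← R1 / (-3/4).
R3 ← R3 + 3/2·R1.
R4 ← R4 − 1/10·R1.
R5 ← R5 + 8/5·R1.
R6 ← R6 − 2·R1.
R2 ← R2 / (-4/5).
R1 ← R1 − 1·R2.
R4 ← R4 + 53/30·R2.
R5 ← R5 − 53/30·R2.
R6 ← R6 + 3/2·R2.
R3 ← R3 / (7/2).
R1 ← R1 − 83/48·R3.
R2 ← R2 − 15/16·R3.
R4 ← R4 + 293/480·R3.
R5 ← R5 − 1973/480·R3.
R6 ← R6 + 233/96·R3.
R4 ← R4 / (2111/1680).
R1 ← R1 − 199/168·R4.
R2 ← R2 + 45/56·R4.
R3 ← R3 − 6/7·R4.
R5 ← R5 + 2111/1680·R4.
R6 ← R6 + 1765/336·R4.
Swap R5 and R6.
R5 ← R5 / (50081/6333).
R1 ← R1 + 11128/6333·R5.
R2 ← R2 − 3068/2111·R5.
R3 ← R3 + 6440/6333·R5.
R4 ← R4 − 6106/6333·R5.
R6 reduces to 0 = 0, so the extra equation is consistent.
Reading off the reduced rows gives x = -2, y = 3, z = -2, u = -4, v = -1.

x = -2, y = 3, z = -2, u = -4, v = -1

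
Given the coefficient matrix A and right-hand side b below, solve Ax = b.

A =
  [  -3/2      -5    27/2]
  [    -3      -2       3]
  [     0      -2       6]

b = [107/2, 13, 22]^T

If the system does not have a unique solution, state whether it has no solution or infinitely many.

Row-reduce:
R1 ← R1 / (-3/2).
R2 ← R2 + 3·R1.
R2 ← R2 / (8).
R1 ← R1 − 10/3·R2.
R3 ← R3 + 2·R2.
Row 3 reduces to 0 = -3/2, a contradiction. The system is inconsistent.

no solution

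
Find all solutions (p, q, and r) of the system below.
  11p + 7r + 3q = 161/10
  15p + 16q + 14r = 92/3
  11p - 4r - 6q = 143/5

p = 13/5, q = 5/3, r = -5/2

Row-reduce the augmented matrix:
R1 ← R1 / (11).
R2 ← R2 − 15·R1.
R3 ← R3 − 11·R1.
R2 ← R2 / (131/11).
R1 ← R1 − 3/11·R2.
R3 ← R3 + 9·R2.
R3 ← R3 / (-1000/131).
R1 ← R1 − 70/131·R3.
R2 ← R2 − 49/131·R3.
Reading off the reduced rows gives p = 13/5, q = 5/3, r = -5/2.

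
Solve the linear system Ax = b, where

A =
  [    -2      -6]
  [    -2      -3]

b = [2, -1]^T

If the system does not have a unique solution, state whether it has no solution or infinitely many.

Row-reduce the augmented matrix:
R1 ← R1 / (-2).
R2 ← R2 + 2·R1.
R2 ← R2 / (3).
R1 ← R1 − 3·R2.
Reading off the reduced rows gives x_1 = 2, x_2 = -1.

x_1 = 2, x_2 = -1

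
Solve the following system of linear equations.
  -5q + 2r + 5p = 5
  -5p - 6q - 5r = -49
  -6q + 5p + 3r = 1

p = 5, q = 4, r = 0

Row-reduce the augmented matrix:
R1 ← R1 / (5).
R2 ← R2 + 5·R1.
R3 ← R3 − 5·R1.
R2 ← R2 / (-11).
R1 ← R1 + 1·R2.
R3 ← R3 + 1·R2.
R3 ← R3 / (14/11).
R1 ← R1 − 37/55·R3.
R2 ← R2 − 3/11·R3.
Reading off the reduced rows gives p = 5, q = 4, r = 0.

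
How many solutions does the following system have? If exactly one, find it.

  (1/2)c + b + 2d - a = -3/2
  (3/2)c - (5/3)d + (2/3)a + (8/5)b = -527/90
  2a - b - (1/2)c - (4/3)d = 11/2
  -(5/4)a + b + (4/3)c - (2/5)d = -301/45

a = 8/3, b = -3, c = 1/3, d = 2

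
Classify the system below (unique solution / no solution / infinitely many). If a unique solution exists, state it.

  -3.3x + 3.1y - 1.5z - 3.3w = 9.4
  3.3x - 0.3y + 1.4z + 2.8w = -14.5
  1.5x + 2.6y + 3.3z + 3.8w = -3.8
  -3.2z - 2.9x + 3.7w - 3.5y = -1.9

Row-reduce the augmented matrix:
R1 ← R1 / (-33/10).
R2 ← R2 − 33/10·R1.
R3 ← R3 − 3/2·R1.
R4 ← R4 + 29/10·R1.
R2 ← R2 / (14/5).
R1 ← R1 + 31/33·R2.
R3 ← R3 − 441/110·R2.
R4 ← R4 + 1027/165·R2.
R3 ← R3 / (243/88).
R1 ← R1 − 389/924·R3.
R2 ← R2 + 1/28·R3.
R4 ← R4 + 9721/4620·R3.
R4 ← R4 / (1986751/255150).
R1 ← R1 − 9503/25515·R4.
R2 ← R2 + 1187/8505·R4.
R3 ← R3 − 1327/1215·R4.
Reading off the reduced rows gives x = -5, y = -2, z = 5, w = -2.

x = -5, y = -2, z = 5, w = -2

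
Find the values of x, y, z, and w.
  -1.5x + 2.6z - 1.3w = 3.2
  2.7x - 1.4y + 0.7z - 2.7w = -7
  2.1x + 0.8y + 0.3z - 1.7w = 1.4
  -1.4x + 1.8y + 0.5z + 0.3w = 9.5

x = -3, y = 4, z = -2, w = -3

Row-reduce the augmented matrix:
R1 ← R1 / (-3/2).
R2 ← R2 − 27/10·R1.
R3 ← R3 − 21/10·R1.
R4 ← R4 + 7/5·R1.
R2 ← R2 / (-7/5).
R3 ← R3 − 4/5·R2.
R4 ← R4 − 9/5·R2.
R3 ← R3 / (491/70).
R1 ← R1 + 26/15·R3.
R2 ← R2 + 269/70·R3.
R4 ← R4 − 524/105·R3.
R4 ← R4 / (-2029/4910).
R1 ← R1 + 351/491·R4.
R2 ← R2 − 46/491·R4.
R3 ← R3 + 448/491·R4.
Reading off the reduced rows gives x = -3, y = 4, z = -2, w = -3.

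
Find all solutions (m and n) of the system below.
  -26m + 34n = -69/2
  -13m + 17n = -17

no solution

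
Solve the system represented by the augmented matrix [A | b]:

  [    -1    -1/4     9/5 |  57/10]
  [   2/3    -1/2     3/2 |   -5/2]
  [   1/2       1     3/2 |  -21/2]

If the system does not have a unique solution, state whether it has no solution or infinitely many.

x_1 = -6, x_2 = -6, x_3 = -1

Row-reduce the augmented matrix:
R1 ← R1 / (-1).
R2 ← R2 − 2/3·R1.
R3 ← R3 − 1/2·R1.
R2 ← R2 / (-2/3).
R1 ← R1 − 1/4·R2.
R3 ← R3 − 7/8·R2.
R3 ← R3 / (951/160).
R1 ← R1 + 63/80·R3.
R2 ← R2 + 81/20·R3.
Reading off the reduced rows gives x_1 = -6, x_2 = -6, x_3 = -1.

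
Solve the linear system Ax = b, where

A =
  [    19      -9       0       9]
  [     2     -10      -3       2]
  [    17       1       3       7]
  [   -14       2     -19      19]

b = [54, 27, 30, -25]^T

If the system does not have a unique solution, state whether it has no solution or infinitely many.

Row-reduce:
R1 ← R1 / (19).
R2 ← R2 − 2·R1.
R3 ← R3 − 17·R1.
R4 ← R4 + 14·R1.
R2 ← R2 / (-172/19).
R1 ← R1 + 9/19·R2.
R3 ← R3 − 172/19·R2.
R4 ← R4 + 88/19·R2.
Swap R3 and R4.
R3 ← R3 / (-751/43).
R1 ← R1 − 27/172·R3.
R2 ← R2 − 57/172·R3.
Row 4 reduces to 0 = 3, a contradiction. The system is inconsistent.

no solution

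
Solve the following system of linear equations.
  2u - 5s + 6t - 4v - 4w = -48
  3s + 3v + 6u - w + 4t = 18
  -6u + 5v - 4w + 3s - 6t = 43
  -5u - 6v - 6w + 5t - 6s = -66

infinitely many solutions

Row-reduce:
R1 ← R1 / (2).
R2 ← R2 − 6·R1.
R3 ← R3 + 6·R1.
R4 ← R4 + 5·R1.
R2 ← R2 / (15).
R1 ← R1 + 2·R2.
R3 ← R3 + 7·R2.
R4 ← R4 + 16·R2.
R3 ← R3 / (-163/15).
R1 ← R1 + 8/15·R3.
R2 ← R2 − 11/15·R3.
R4 ← R4 + 64/15·R3.
R4 ← R4 / (689/326).
R1 ← R1 − 25/326·R4.
R2 ← R2 − 156/163·R4.
R3 ← R3 − 54/163·R4.
Rank is 4 with 5 unknowns, leaving t free.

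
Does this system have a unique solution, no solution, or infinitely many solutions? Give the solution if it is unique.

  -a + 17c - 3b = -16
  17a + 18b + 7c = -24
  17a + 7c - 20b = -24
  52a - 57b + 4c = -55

no solution

Row-reduce:
R1 ← R1 / (-1).
R2 ← R2 − 17·R1.
R3 ← R3 − 17·R1.
R4 ← R4 − 52·R1.
R2 ← R2 / (-33).
R1 ← R1 − 3·R2.
R3 ← R3 + 71·R2.
R4 ← R4 + 213·R2.
R3 ← R3 / (-11248/33).
R1 ← R1 − 109/11·R3.
R2 ← R2 + 296/33·R3.
R4 ← R4 + 11248/11·R3.
Row 4 reduces to 0 = 1, a contradiction. The system is inconsistent.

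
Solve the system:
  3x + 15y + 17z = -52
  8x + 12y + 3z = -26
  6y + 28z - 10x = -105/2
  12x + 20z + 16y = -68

Row-reduce:
R1 ← R1 / (3).
R2 ← R2 − 8·R1.
R3 ← R3 + 10·R1.
R4 ← R4 − 12·R1.
R2 ← R2 / (-28).
R1 ← R1 − 5·R2.
R3 ← R3 − 56·R2.
R4 ← R4 + 44·R2.
Swap R3 and R4.
R3 ← R3 / (389/21).
R1 ← R1 + 53/28·R3.
R2 ← R2 − 127/84·R3.
Row 4 reduces to 0 = -1/2, a contradiction. The system is inconsistent.

no solution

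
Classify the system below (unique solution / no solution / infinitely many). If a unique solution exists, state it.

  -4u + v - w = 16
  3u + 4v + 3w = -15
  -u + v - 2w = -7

u = -6, v = -3, w = 5

Row-reduce the augmented matrix:
R1 ← R1 / (-4).
R2 ← R2 − 3·R1.
R3 ← R3 + 1·R1.
R2 ← R2 / (19/4).
R1 ← R1 + 1/4·R2.
R3 ← R3 − 3/4·R2.
R3 ← R3 / (-40/19).
R1 ← R1 − 7/19·R3.
R2 ← R2 − 9/19·R3.
Reading off the reduced rows gives u = -6, v = -3, w = 5.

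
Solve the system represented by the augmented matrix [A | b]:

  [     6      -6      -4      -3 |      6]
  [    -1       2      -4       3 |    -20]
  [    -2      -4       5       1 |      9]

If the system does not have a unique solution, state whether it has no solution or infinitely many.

Row-reduce:
R1 ← R1 / (6).
R2 ← R2 + 1·R1.
R3 ← R3 + 2·R1.
R1 ← R1 + 1·R2.
R3 ← R3 + 6·R2.
R3 ← R3 / (-73/3).
R1 ← R1 + 16/3·R3.
R2 ← R2 + 14/3·R3.
Rank is 3 with 4 unknowns, leaving x_4 free.

infinitely many solutions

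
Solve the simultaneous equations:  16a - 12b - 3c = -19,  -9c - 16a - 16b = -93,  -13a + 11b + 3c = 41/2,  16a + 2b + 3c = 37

a = 3/2, b = 3, c = 7/3

Row-reduce the augmented matrix:
R1 ← R1 / (16).
R2 ← R2 + 16·R1.
R3 ← R3 + 13·R1.
R4 ← R4 − 16·R1.
R2 ← R2 / (-28).
R1 ← R1 + 3/4·R2.
R3 ← R3 − 5/4·R2.
R4 ← R4 − 14·R2.
R3 ← R3 / (3/112).
R1 ← R1 − 15/112·R3.
R2 ← R2 − 3/7·R3.
R4 reduces to 0 = 0, so the extra equation is consistent.
Reading off the reduced rows gives a = 3/2, b = 3, c = 7/3.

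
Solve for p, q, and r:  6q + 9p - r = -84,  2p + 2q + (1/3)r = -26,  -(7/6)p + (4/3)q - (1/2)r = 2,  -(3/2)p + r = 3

p = -6, q = -6, r = -6

Row-reduce the augmented matrix:
R1 ← R1 / (9).
R2 ← R2 − 2·R1.
R3 ← R3 + 7/6·R1.
R4 ← R4 + 3/2·R1.
R2 ← R2 / (2/3).
R1 ← R1 − 2/3·R2.
R3 ← R3 − 19/9·R2.
R4 ← R4 − 1·R2.
R3 ← R3 / (-43/18).
R1 ← R1 + 2/3·R3.
R2 ← R2 − 5/6·R3.
R4 reduces to 0 = 0, so the extra equation is consistent.
Reading off the reduced rows gives p = -6, q = -6, r = -6.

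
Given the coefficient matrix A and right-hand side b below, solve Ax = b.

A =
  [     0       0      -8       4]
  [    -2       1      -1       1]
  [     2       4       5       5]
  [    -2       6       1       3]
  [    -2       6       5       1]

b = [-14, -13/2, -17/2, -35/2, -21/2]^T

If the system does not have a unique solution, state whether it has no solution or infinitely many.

Row-reduce the augmented matrix:
Swap R1 and R2.
R1 ← R1 / (-2).
R3 ← R3 − 2·R1.
R4 ← R4 + 2·R1.
R5 ← R5 + 2·R1.
Swap R2 and R3.
R2 ← R2 / (5).
R1 ← R1 + 1/2·R2.
R4 ← R4 − 5·R2.
R5 ← R5 − 5·R2.
R3 ← R3 / (-8).
R1 ← R1 − 9/10·R3.
R2 ← R2 − 4/5·R3.
R4 ← R4 + 2·R3.
R5 ← R5 − 2·R3.
R4 ← R4 / (-5).
R1 ← R1 − 11/20·R4.
R2 ← R2 − 8/5·R4.
R3 ← R3 + 1/2·R4.
R5 ← R5 + 5·R4.
R5 reduces to 0 = 0, so the extra equation is consistent.
Reading off the reduced rows gives x_1 = 1, x_2 = -2, x_3 = 1, x_4 = -3/2.

x_1 = 1, x_2 = -2, x_3 = 1, x_4 = -3/2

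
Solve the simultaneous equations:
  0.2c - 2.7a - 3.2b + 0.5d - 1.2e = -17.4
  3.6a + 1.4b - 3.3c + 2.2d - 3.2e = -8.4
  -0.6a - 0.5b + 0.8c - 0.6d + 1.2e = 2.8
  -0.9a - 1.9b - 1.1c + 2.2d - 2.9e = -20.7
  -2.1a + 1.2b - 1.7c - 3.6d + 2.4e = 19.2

a = 0, b = 4, c = 0, d = -2, e = 3

Row-reduce the augmented matrix:
R1 ← R1 / (-27/10).
R2 ← R2 − 18/5·R1.
R3 ← R3 + 3/5·R1.
R4 ← R4 + 9/10·R1.
R5 ← R5 + 21/10·R1.
R2 ← R2 / (-43/15).
R1 ← R1 − 32/27·R2.
R3 ← R3 − 19/90·R2.
R4 ← R4 + 5/6·R2.
R5 ← R5 − 166/45·R2.
R3 ← R3 / (1373/2580).
R1 ← R1 + 514/387·R3.
R2 ← R2 − 91/86·R3.
R4 ← R4 + 49/172·R3.
R5 ← R5 + 7429/1290·R3.
R4 ← R4 / (12801/13730).
R1 ← R1 + 1021/4119·R4.
R2 ← R2 + 8/1373·R4.
R3 ← R3 + 1290/1373·R4.
R5 ← R5 + 78409/13730·R4.
R5 ← R5 / (779167/128010).
R1 ← R1 − 42355/38403·R5.
R2 ← R2 + 6940/12801·R5.
R3 ← R3 − 6738/4267·R5.
R4 ← R4 + 6985/12801·R5.
Reading off the reduced rows gives a = 0, b = 4, c = 0, d = -2, e = 3.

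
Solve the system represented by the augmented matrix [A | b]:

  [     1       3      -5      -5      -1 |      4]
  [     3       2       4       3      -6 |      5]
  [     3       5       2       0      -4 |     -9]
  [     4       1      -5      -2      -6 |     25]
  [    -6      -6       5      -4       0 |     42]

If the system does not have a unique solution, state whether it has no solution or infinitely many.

Row-reduce the augmented matrix:
R2 ← R2 − 3·R1.
R3 ← R3 − 3·R1.
R4 ← R4 − 4·R1.
R5 ← R5 + 6·R1.
R2 ← R2 / (-7).
R1 ← R1 − 3·R2.
R3 ← R3 + 4·R2.
R4 ← R4 + 11·R2.
R5 ← R5 − 12·R2.
R3 ← R3 / (43/7).
R1 ← R1 − 22/7·R3.
R2 ← R2 + 19/7·R3.
R4 ← R4 + 104/7·R3.
R5 ← R5 − 53/7·R3.
R4 ← R4 / (48/43).
R1 ← R1 − 13/43·R4.
R2 ← R2 + 21/43·R4.
R3 ← R3 − 33/43·R4.
R5 ← R5 + 385/43·R4.
R5 ← R5 / (1133/48).
R1 ← R1 + 185/48·R5.
R2 ← R2 − 43/16·R5.
R3 ← R3 + 47/16·R5.
R4 ← R4 − 191/48·R5.
Reading off the reduced rows gives x_1 = 0, x_2 = -5, x_3 = 0, x_4 = -3, x_5 = -4.

x_1 = 0, x_2 = -5, x_3 = 0, x_4 = -3, x_5 = -4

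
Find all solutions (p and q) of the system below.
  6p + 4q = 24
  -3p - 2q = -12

infinitely many solutions

Row-reduce:
R1 ← R1 / (6).
R2 ← R2 + 3·R1.
Rank is 1 with 2 unknowns, leaving q free.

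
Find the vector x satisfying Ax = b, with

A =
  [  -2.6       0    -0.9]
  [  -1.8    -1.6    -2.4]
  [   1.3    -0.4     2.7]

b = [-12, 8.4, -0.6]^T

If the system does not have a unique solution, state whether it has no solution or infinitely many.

x_1 = 6, x_2 = -6, x_3 = -4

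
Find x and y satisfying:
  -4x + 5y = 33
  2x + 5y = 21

x = -2, y = 5

Row-reduce the augmented matrix:
R1 ← R1 / (-4).
R2 ← R2 − 2·R1.
R2 ← R2 / (15/2).
R1 ← R1 + 5/4·R2.
Reading off the reduced rows gives x = -2, y = 5.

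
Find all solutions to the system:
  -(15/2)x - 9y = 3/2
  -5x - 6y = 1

Row-reduce:
R1 ← R1 / (-15/2).
R2 ← R2 + 5·R1.
Rank is 1 with 2 unknowns, leaving y free.

infinitely many solutions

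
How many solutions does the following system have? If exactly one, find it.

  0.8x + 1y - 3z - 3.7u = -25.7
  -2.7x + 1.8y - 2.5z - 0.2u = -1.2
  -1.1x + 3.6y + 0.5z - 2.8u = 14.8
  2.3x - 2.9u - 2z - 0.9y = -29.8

Row-reduce the augmented matrix:
R1 ← R1 / (4/5).
R2 ← R2 + 27/10·R1.
R3 ← R3 + 11/10·R1.
R4 ← R4 − 23/10·R1.
R2 ← R2 / (207/40).
R1 ← R1 − 5/4·R2.
R3 ← R3 − 199/40·R2.
R4 ← R4 + 151/40·R2.
R3 ← R3 / (1762/207).
R1 ← R1 + 145/207·R3.
R2 ← R2 + 505/207·R3.
R4 ← R4 + 535/207·R3.
R4 ← R4 / (-921/4405).
R1 ← R1 + 4249/3524·R4.
R2 ← R2 + 4287/3524·R4.
R3 ← R3 − 8921/17620·R4.
Reading off the reduced rows gives x = -2, y = 5, z = 6, u = 3.

x = -2, y = 5, z = 6, u = 3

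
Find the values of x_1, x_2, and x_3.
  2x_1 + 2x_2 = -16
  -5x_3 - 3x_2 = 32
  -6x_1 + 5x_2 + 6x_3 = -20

x_1 = -4, x_2 = -4, x_3 = -4

Row-reduce the augmented matrix:
R1 ← R1 / (2).
R3 ← R3 + 6·R1.
R2 ← R2 / (-3).
R1 ← R1 − 1·R2.
R3 ← R3 − 11·R2.
R3 ← R3 / (-37/3).
R1 ← R1 + 5/3·R3.
R2 ← R2 − 5/3·R3.
Reading off the reduced rows gives x_1 = -4, x_2 = -4, x_3 = -4.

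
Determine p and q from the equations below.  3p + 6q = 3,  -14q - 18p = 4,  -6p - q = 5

p = -1, q = 1

Row-reduce the augmented matrix:
R1 ← R1 / (3).
R2 ← R2 + 18·R1.
R3 ← R3 + 6·R1.
R2 ← R2 / (22).
R1 ← R1 − 2·R2.
R3 ← R3 − 11·R2.
R3 reduces to 0 = 0, so the extra equation is consistent.
Reading off the reduced rows gives p = -1, q = 1.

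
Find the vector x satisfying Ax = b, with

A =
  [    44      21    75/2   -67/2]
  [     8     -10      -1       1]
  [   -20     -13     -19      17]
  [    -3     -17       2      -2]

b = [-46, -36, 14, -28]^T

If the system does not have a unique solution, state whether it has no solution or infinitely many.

infinitely many solutions

Row-reduce:
R1 ← R1 / (44).
R2 ← R2 − 8·R1.
R3 ← R3 + 20·R1.
R4 ← R4 + 3·R1.
R2 ← R2 / (-152/11).
R1 ← R1 − 21/44·R2.
R3 ← R3 + 38/11·R2.
R4 ← R4 + 685/44·R2.
Swap R3 and R4.
R3 ← R3 / (4063/304).
R1 ← R1 − 177/304·R3.
R2 ← R2 − 43/76·R3.
Rank is 3 with 4 unknowns, leaving x_4 free.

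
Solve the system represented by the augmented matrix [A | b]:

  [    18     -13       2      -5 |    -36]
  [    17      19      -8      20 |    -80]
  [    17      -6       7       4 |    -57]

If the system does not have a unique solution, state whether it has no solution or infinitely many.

infinitely many solutions

Row-reduce:
R1 ← R1 / (18).
R2 ← R2 − 17·R1.
R3 ← R3 − 17·R1.
R2 ← R2 / (563/18).
R1 ← R1 + 13/18·R2.
R3 ← R3 − 113/18·R2.
R3 ← R3 / (3995/563).
R1 ← R1 + 66/563·R3.
R2 ← R2 + 178/563·R3.
Rank is 3 with 4 unknowns, leaving x_4 free.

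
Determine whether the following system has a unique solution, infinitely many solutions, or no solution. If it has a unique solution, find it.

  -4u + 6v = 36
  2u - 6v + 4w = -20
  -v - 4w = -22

Row-reduce the augmented matrix:
R1 ← R1 / (-4).
R2 ← R2 − 2·R1.
R2 ← R2 / (-3).
R1 ← R1 + 3/2·R2.
R3 ← R3 + 1·R2.
R3 ← R3 / (-16/3).
R1 ← R1 + 2·R3.
R2 ← R2 + 4/3·R3.
Reading off the reduced rows gives u = 0, v = 6, w = 4.

u = 0, v = 6, w = 4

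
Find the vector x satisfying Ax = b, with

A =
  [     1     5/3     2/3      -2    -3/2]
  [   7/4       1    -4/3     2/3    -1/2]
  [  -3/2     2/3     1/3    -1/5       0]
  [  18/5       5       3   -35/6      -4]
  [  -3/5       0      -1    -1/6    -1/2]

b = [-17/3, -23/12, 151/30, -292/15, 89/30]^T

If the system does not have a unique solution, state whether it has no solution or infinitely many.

Row-reduce:
R2 ← R2 − 7/4·R1.
R3 ← R3 + 3/2·R1.
R4 ← R4 − 18/5·R1.
R5 ← R5 + 3/5·R1.
R2 ← R2 / (-23/12).
R1 ← R1 − 5/3·R2.
R3 ← R3 − 19/6·R2.
R4 ← R4 + 1·R2.
R5 ← R5 − 1·R2.
R3 ← R3 / (-193/69).
R1 ← R1 + 104/69·R3.
R2 ← R2 − 30/23·R3.
R4 ← R4 − 219/115·R3.
R5 ← R5 + 219/115·R3.
R4 ← R4 / (49243/28950).
R1 ← R1 + 1048/2895·R4.
R2 ← R2 + 88/193·R4.
R3 ← R3 + 1271/965·R4.
R5 ← R5 + 49243/28950·R4.
Row 5 reduces to 0 = 1/2, a contradiction. The system is inconsistent.

no solution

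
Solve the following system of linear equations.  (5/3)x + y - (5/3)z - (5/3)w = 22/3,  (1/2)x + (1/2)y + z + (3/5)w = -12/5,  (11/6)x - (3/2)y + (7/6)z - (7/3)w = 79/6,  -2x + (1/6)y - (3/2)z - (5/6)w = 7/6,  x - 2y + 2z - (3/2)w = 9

Row-reduce:
R1 ← R1 / (5/3).
R2 ← R2 − 1/2·R1.
R3 ← R3 − 11/6·R1.
R4 ← R4 + 2·R1.
R5 ← R5 − 1·R1.
R2 ← R2 / (1/5).
R1 ← R1 − 3/5·R2.
R3 ← R3 + 13/5·R2.
R4 ← R4 − 41/30·R2.
R5 ← R5 + 13/5·R2.
R3 ← R3 / (45/2).
R1 ← R1 + 11/2·R3.
R2 ← R2 − 15/2·R3.
R4 ← R4 + 55/4·R3.
R5 ← R5 − 45/2·R3.
R4 ← R4 / (-23/12).
R1 ← R1 + 139/150·R4.
R2 ← R2 − 9/10·R4.
R3 ← R3 − 46/75·R4.
Row 5 reduces to 0 = -1/2, a contradiction. The system is inconsistent.

no solution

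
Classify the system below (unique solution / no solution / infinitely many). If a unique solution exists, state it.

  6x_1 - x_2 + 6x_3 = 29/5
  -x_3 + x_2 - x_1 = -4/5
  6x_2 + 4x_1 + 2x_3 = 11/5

x_1 = -1/2, x_2 = 1/5, x_3 = 3/2

Row-reduce the augmented matrix:
R1 ← R1 / (6).
R2 ← R2 + 1·R1.
R3 ← R3 − 4·R1.
R2 ← R2 / (5/6).
R1 ← R1 + 1/6·R2.
R3 ← R3 − 20/3·R2.
R3 ← R3 / (-2).
R1 ← R1 − 1·R3.
Reading off the reduced rows gives x_1 = -1/2, x_2 = 1/5, x_3 = 3/2.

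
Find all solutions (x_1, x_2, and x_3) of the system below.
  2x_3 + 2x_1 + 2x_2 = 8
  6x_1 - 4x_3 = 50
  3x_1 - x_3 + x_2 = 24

x_1 = 5, x_2 = 4, x_3 = -5

Row-reduce the augmented matrix:
R1 ← R1 / (2).
R2 ← R2 − 6·R1.
R3 ← R3 − 3·R1.
R2 ← R2 / (-6).
R1 ← R1 − 1·R2.
R3 ← R3 + 2·R2.
R3 ← R3 / (-2/3).
R1 ← R1 + 2/3·R3.
R2 ← R2 − 5/3·R3.
Reading off the reduced rows gives x_1 = 5, x_2 = 4, x_3 = -5.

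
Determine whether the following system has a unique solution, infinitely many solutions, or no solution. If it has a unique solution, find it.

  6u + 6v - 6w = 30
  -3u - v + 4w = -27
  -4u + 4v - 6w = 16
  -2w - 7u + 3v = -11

Row-reduce the augmented matrix:
R1 ← R1 / (6).
R2 ← R2 + 3·R1.
R3 ← R3 + 4·R1.
R4 ← R4 + 7·R1.
R2 ← R2 / (2).
R1 ← R1 − 1·R2.
R3 ← R3 − 8·R2.
R4 ← R4 − 10·R2.
R3 ← R3 / (-14).
R1 ← R1 + 3/2·R3.
R2 ← R2 − 1/2·R3.
R4 ← R4 + 14·R3.
R4 reduces to 0 = 0, so the extra equation is consistent.
Reading off the reduced rows gives u = 2, v = -3, w = -6.

u = 2, v = -3, w = -6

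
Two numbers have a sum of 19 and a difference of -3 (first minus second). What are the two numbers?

first number: 8, second number: 11

Let x = first number, y = second number.
  x + y = 19
  x - y = -3
From equation 1: x = 19 − y.
Substitute into equation 2 and solve: y = 11.
Then x = 8.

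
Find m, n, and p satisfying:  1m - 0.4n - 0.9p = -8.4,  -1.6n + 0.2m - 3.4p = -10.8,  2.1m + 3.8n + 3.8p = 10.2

m = -6, n = 6, p = 0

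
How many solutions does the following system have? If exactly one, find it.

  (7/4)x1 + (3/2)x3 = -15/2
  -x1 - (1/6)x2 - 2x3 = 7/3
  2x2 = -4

x1 = -6, x2 = -2, x3 = 2

Row-reduce the augmented matrix:
R1 ← R1 / (7/4).
R2 ← R2 + 1·R1.
R2 ← R2 / (-1/6).
R3 ← R3 − 2·R2.
R3 ← R3 / (-96/7).
R1 ← R1 − 6/7·R3.
R2 ← R2 − 48/7·R3.
Reading off the reduced rows gives x1 = -6, x2 = -2, x3 = 2.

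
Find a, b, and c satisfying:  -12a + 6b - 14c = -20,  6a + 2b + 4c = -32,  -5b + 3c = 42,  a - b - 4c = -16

a = -6, b = -6, c = 4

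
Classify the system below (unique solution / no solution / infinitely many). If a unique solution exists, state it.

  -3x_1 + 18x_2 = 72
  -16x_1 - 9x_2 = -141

x_1 = 6, x_2 = 5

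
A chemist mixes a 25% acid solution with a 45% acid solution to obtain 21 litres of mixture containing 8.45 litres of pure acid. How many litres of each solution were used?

Let a = litres of solution A, b = litres of solution B.
  a + b = 21
  (1/4)a + (9/20)b = 169/20
Row-reduce the augmented matrix:
R2 ← R2 − 1/4·R1.
R2 ← R2 / (1/5).
R1 ← R1 − 1·R2.
Reading off the reduced rows gives a = 5, b = 16.

litres of solution A: 5, litres of solution B: 16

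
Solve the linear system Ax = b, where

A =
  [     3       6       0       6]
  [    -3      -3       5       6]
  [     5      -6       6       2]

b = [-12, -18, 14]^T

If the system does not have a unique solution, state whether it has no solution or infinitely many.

Row-reduce:
R1 ← R1 / (3).
R2 ← R2 + 3·R1.
R3 ← R3 − 5·R1.
R2 ← R2 / (3).
R1 ← R1 − 2·R2.
R3 ← R3 + 16·R2.
R3 ← R3 / (98/3).
R1 ← R1 + 10/3·R3.
R2 ← R2 − 5/3·R3.
Rank is 3 with 4 unknowns, leaving x_4 free.

infinitely many solutions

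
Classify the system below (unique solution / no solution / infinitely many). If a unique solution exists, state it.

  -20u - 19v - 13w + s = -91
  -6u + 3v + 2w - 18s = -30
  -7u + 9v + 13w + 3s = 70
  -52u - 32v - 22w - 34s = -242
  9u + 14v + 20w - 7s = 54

Row-reduce the augmented matrix:
R1 ← R1 / (-20).
R2 ← R2 + 6·R1.
R3 ← R3 + 7·R1.
R4 ← R4 + 52·R1.
R5 ← R5 − 9·R1.
R2 ← R2 / (87/10).
R1 ← R1 − 19/20·R2.
R3 ← R3 − 313/20·R2.
R4 ← R4 − 87/5·R2.
R5 ← R5 − 109/20·R2.
R3 ← R3 / (1207/174).
R1 ← R1 − 1/174·R3.
R2 ← R2 − 59/87·R3.
R5 ← R5 − 1819/174·R3.
Swap R4 and R5.
R4 ← R4 / (-3457/71).
R1 ← R1 − 2316/1207·R4.
R2 ← R2 + 6736/1207·R4.
R3 ← R3 − 6189/1207·R4.
R5 reduces to 0 = 0, so the extra equation is consistent.
Reading off the reduced rows gives u = -1, v = 6, w = 0, s = 3.

u = -1, v = 6, w = 0, s = 3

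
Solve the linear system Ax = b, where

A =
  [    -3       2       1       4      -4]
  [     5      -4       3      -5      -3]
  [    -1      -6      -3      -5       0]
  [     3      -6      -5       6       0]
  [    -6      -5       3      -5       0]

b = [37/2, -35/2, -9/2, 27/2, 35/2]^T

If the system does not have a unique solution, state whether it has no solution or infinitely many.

x_1 = -3, x_2 = -2, x_3 = 3/2, x_4 = 3, x_5 = 0

Row-reduce the augmented matrix:
R1 ← R1 / (-3).
R2 ← R2 − 5·R1.
R3 ← R3 + 1·R1.
R4 ← R4 − 3·R1.
R5 ← R5 + 6·R1.
R2 ← R2 / (-2/3).
R1 ← R1 + 2/3·R2.
R3 ← R3 + 20/3·R2.
R4 ← R4 + 4·R2.
R5 ← R5 + 9·R2.
R3 ← R3 / (-50).
R1 ← R1 + 5·R3.
R2 ← R2 + 7·R3.
R4 ← R4 + 32·R3.
R5 ← R5 + 62·R3.
R4 ← R4 / (368/25).
R1 ← R1 + 7/10·R4.
R2 ← R2 − 18/25·R4.
R3 ← R3 − 23/50·R4.
R5 ← R5 + 349/50·R4.
R5 ← R5 / (4727/368).
R1 ← R1 − 289/368·R5.
R2 ← R2 − 111/92·R5.
R3 ← R3 + 27/16·R5.
R4 ← R4 + 109/184·R5.
Reading off the reduced rows gives x_1 = -3, x_2 = -2, x_3 = 3/2, x_4 = 3, x_5 = 0.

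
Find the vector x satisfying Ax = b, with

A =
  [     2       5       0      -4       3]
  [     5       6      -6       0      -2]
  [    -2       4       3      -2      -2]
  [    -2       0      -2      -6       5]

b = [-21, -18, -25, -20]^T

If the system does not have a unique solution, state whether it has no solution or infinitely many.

Row-reduce:
R1 ← R1 / (2).
R2 ← R2 − 5·R1.
R3 ← R3 + 2·R1.
R4 ← R4 + 2·R1.
R2 ← R2 / (-13/2).
R1 ← R1 − 5/2·R2.
R3 ← R3 − 9·R2.
R4 ← R4 − 5·R2.
R3 ← R3 / (-69/13).
R1 ← R1 + 30/13·R3.
R2 ← R2 − 12/13·R3.
R4 ← R4 + 86/13·R3.
R4 ← R4 / (-278/23).
R1 ← R1 + 36/23·R4.
R2 ← R2 + 4/23·R4.
R3 ← R3 + 34/23·R4.
Rank is 4 with 5 unknowns, leaving x_5 free.

infinitely many solutions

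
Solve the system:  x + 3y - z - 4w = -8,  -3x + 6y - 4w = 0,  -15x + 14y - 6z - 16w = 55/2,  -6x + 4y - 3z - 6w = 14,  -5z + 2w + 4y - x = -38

Row-reduce:
R2 ← R2 + 3·R1.
R3 ← R3 + 15·R1.
R4 ← R4 + 6·R1.
R5 ← R5 + 1·R1.
R2 ← R2 / (15).
R1 ← R1 − 3·R2.
R3 ← R3 − 59·R2.
R4 ← R4 − 22·R2.
R5 ← R5 − 7·R2.
R3 ← R3 / (-46/5).
R1 ← R1 + 2/5·R3.
R2 ← R2 + 1/5·R3.
R4 ← R4 + 23/5·R3.
R5 ← R5 + 23/5·R3.
Swap R4 and R5.
R4 ← R4 / (12).
R1 ← R1 + 16/69·R4.
R2 ← R2 + 18/23·R4.
R3 ← R3 − 98/69·R4.
Row 5 reduces to 0 = 1/4, a contradiction. The system is inconsistent.

no solution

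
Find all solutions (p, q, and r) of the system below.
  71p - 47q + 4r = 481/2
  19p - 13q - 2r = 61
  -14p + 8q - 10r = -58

no solution

Row-reduce:
R1 ← R1 / (71).
R2 ← R2 − 19·R1.
R3 ← R3 + 14·R1.
R2 ← R2 / (-30/71).
R1 ← R1 + 47/71·R2.
R3 ← R3 + 90/71·R2.
Row 3 reduces to 0 = -1/2, a contradiction. The system is inconsistent.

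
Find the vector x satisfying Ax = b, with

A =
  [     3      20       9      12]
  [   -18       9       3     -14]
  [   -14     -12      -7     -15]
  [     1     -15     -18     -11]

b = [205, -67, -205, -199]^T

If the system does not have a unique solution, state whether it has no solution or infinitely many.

x_1 = 3, x_2 = 5, x_3 = 4, x_4 = 5

Row-reduce the augmented matrix:
R1 ← R1 / (3).
R2 ← R2 + 18·R1.
R3 ← R3 + 14·R1.
R4 ← R4 − 1·R1.
R2 ← R2 / (129).
R1 ← R1 − 20/3·R2.
R3 ← R3 − 244/3·R2.
R4 ← R4 + 65/3·R2.
R3 ← R3 / (-121/129).
R1 ← R1 − 7/129·R3.
R2 ← R2 − 19/43·R3.
R4 ← R4 + 1474/129·R3.
R4 ← R4 / (-1955/33).
R1 ← R1 − 457/363·R4.
R2 ← R2 − 307/121·R4.
R3 ← R3 + 1715/363·R4.
Reading off the reduced rows gives x_1 = 3, x_2 = 5, x_3 = 4, x_4 = 5.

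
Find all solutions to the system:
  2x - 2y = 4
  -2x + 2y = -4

infinitely many solutions

Row-reduce:
R1 ← R1 / (2).
R2 ← R2 + 2·R1.
Rank is 1 with 2 unknowns, leaving y free.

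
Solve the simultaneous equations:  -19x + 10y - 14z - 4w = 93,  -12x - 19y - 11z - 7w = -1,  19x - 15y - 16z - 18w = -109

Row-reduce:
R1 ← R1 / (-19).
R2 ← R2 + 12·R1.
R3 ← R3 − 19·R1.
R2 ← R2 / (-481/19).
R1 ← R1 + 10/19·R2.
R3 ← R3 + 5·R2.
R3 ← R3 / (-14225/481).
R1 ← R1 − 376/481·R3.
R2 ← R2 − 41/481·R3.
Rank is 3 with 4 unknowns, leaving w free.

infinitely many solutions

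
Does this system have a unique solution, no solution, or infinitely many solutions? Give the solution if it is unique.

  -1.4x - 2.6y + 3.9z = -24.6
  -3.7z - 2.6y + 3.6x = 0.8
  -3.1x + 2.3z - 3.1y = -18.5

x = -1, y = 4, z = -4

Row-reduce the augmented matrix:
R1 ← R1 / (-7/5).
R2 ← R2 − 18/5·R1.
R3 ← R3 + 31/10·R1.
R2 ← R2 / (-65/7).
R1 ← R1 − 13/7·R2.
R3 ← R3 − 93/35·R2.
R3 ← R3 / (-29411/6500).
R1 ← R1 + 38/25·R3.
R2 ← R2 + 443/650·R3.
Reading off the reduced rows gives x = -1, y = 4, z = -4.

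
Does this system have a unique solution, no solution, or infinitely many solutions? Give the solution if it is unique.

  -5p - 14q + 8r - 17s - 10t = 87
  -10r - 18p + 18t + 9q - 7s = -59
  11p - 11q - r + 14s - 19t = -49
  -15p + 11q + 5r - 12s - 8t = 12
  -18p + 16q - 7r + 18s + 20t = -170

Row-reduce the augmented matrix:
R1 ← R1 / (-5).
R2 ← R2 + 18·R1.
R3 ← R3 − 11·R1.
R4 ← R4 + 15·R1.
R5 ← R5 + 18·R1.
R2 ← R2 / (297/5).
R1 ← R1 − 14/5·R2.
R3 ← R3 + 209/5·R2.
R4 ← R4 − 53·R2.
R5 ← R5 − 332/5·R2.
R3 ← R3 / (-289/27).
R1 ← R1 − 68/297·R3.
R2 ← R2 + 194/297·R3.
R4 ← R4 − 4639/297·R3.
R5 ← R5 − 2249/297·R3.
R4 ← R4 / (38626/3179).
R1 ← R1 − 217/187·R4.
R2 ← R2 − 41/3179·R4.
R3 ← R3 + 398/289·R4.
R5 ← R5 − 92322/3179·R4.
R5 ← R5 / (1285398/19313).
R1 ← R1 − 411/178·R5.
R2 ← R2 − 43439/38626·R5.
R3 ← R3 + 61482/19313·R5.
R4 ← R4 + 97149/38626·R5.
Reading off the reduced rows gives p = 4, q = 0, r = 4, s = -5, t = 1.

p = 4, q = 0, r = 4, s = -5, t = 1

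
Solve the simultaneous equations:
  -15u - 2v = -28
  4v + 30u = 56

Row-reduce:
R1 ← R1 / (-15).
R2 ← R2 − 30·R1.
Rank is 1 with 2 unknowns, leaving v free.

infinitely many solutions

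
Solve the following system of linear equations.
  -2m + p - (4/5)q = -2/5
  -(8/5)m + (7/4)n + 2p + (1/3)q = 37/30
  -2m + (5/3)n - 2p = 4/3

infinitely many solutions

Row-reduce:
R1 ← R1 / (-2).
R2 ← R2 + 8/5·R1.
R3 ← R3 + 2·R1.
R2 ← R2 / (7/4).
R3 ← R3 − 5/3·R2.
R3 ← R3 / (-29/7).
R1 ← R1 + 1/2·R3.
R2 ← R2 − 24/35·R3.
Rank is 3 with 4 unknowns, leaving q free.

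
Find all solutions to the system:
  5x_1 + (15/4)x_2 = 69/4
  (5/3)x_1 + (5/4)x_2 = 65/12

no solution

Row-reduce:
R1 ← R1 / (5).
R2 ← R2 − 5/3·R1.
Row 2 reduces to 0 = -1/3, a contradiction. The system is inconsistent.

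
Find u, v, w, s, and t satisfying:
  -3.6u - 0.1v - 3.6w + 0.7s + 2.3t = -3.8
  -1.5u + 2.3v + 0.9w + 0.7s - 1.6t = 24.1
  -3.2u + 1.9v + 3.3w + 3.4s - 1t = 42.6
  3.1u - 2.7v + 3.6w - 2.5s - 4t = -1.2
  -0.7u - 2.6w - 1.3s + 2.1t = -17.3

Row-reduce the augmented matrix:
R1 ← R1 / (-18/5).
R2 ← R2 + 3/2·R1.
R3 ← R3 + 16/5·R1.
R4 ← R4 − 31/10·R1.
R5 ← R5 + 7/10·R1.
R2 ← R2 / (281/120).
R1 ← R1 − 1/36·R2.
R3 ← R3 − 179/90·R2.
R4 ← R4 + 1003/360·R2.
R5 ← R5 − 7/360·R2.
R3 ← R3 / (12537/2810).
R1 ← R1 − 273/281·R3.
R2 ← R2 − 288/281·R3.
R4 ← R4 − 9429/2810·R3.
R5 ← R5 + 1079/562·R3.
R4 ← R4 / (-6447/1990).
R1 ← R1 + 145/199·R4.
R2 ← R2 + 535/1393·R4.
R3 ← R3 − 759/1393·R4.
R5 ← R5 + 548/1393·R4.
R5 ← R5 / (2483303/1353870).
R1 ← R1 − 11075/19341·R5.
R2 ← R2 + 50062/135387·R5.
R3 ← R3 + 126814/135387·R5.
R4 ← R4 − 26315/19341·R5.
Reading off the reduced rows gives u = -4, v = 3, w = 3, s = 3, t = -4.

u = -4, v = 3, w = 3, s = 3, t = -4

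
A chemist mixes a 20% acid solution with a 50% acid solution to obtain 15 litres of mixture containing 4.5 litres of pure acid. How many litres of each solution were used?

Let a = litres of solution A, b = litres of solution B.
  a + b = 15
  (1/5)a + (1/2)b = 9/2
Row-reduce the augmented matrix:
R2 ← R2 − 1/5·R1.
R2 ← R2 / (3/10).
R1 ← R1 − 1·R2.
Reading off the reduced rows gives a = 10, b = 5.

litres of solution A: 10, litres of solution B: 5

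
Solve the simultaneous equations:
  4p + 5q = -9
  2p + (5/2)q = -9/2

Row-reduce:
R1 ← R1 / (4).
R2 ← R2 − 2·R1.
Rank is 1 with 2 unknowns, leaving q free.

infinitely many solutions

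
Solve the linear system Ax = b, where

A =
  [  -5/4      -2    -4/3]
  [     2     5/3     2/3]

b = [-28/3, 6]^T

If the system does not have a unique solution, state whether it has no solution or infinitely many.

Row-reduce:
R1 ← R1 / (-5/4).
R2 ← R2 − 2·R1.
R2 ← R2 / (-23/15).
R1 ← R1 − 8/5·R2.
Rank is 2 with 3 unknowns, leaving x_3 free.

infinitely many solutions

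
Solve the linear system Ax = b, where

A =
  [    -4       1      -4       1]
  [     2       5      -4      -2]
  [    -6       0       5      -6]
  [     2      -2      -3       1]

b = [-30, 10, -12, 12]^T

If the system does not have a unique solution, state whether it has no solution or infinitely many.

Row-reduce the augmented matrix:
R1 ← R1 / (-4).
R2 ← R2 − 2·R1.
R3 ← R3 + 6·R1.
R4 ← R4 − 2·R1.
R2 ← R2 / (11/2).
R1 ← R1 + 1/4·R2.
R3 ← R3 + 3/2·R2.
R4 ← R4 + 3/2·R2.
R3 ← R3 / (103/11).
R1 ← R1 − 8/11·R3.
R2 ← R2 + 12/11·R3.
R4 ← R4 + 73/11·R3.
R4 ← R4 / (-465/103).
R1 ← R1 − 61/206·R4.
R2 ← R2 + 123/103·R4.
R3 ← R3 + 87/103·R4.
Reading off the reduced rows gives x_1 = 6, x_2 = -2, x_3 = 0, x_4 = -4.

x_1 = 6, x_2 = -2, x_3 = 0, x_4 = -4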